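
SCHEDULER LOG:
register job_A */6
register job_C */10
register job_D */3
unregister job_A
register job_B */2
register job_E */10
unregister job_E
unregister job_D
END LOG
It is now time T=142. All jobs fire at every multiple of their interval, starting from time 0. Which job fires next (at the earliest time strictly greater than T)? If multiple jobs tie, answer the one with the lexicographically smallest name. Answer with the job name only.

Answer: job_B

Derivation:
Op 1: register job_A */6 -> active={job_A:*/6}
Op 2: register job_C */10 -> active={job_A:*/6, job_C:*/10}
Op 3: register job_D */3 -> active={job_A:*/6, job_C:*/10, job_D:*/3}
Op 4: unregister job_A -> active={job_C:*/10, job_D:*/3}
Op 5: register job_B */2 -> active={job_B:*/2, job_C:*/10, job_D:*/3}
Op 6: register job_E */10 -> active={job_B:*/2, job_C:*/10, job_D:*/3, job_E:*/10}
Op 7: unregister job_E -> active={job_B:*/2, job_C:*/10, job_D:*/3}
Op 8: unregister job_D -> active={job_B:*/2, job_C:*/10}
  job_B: interval 2, next fire after T=142 is 144
  job_C: interval 10, next fire after T=142 is 150
Earliest = 144, winner (lex tiebreak) = job_B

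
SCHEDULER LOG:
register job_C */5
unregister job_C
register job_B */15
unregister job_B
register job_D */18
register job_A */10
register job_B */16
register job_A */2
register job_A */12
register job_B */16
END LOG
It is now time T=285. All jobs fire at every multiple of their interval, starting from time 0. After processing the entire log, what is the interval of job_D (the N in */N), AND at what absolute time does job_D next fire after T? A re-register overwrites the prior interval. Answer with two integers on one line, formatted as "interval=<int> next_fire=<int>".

Answer: interval=18 next_fire=288

Derivation:
Op 1: register job_C */5 -> active={job_C:*/5}
Op 2: unregister job_C -> active={}
Op 3: register job_B */15 -> active={job_B:*/15}
Op 4: unregister job_B -> active={}
Op 5: register job_D */18 -> active={job_D:*/18}
Op 6: register job_A */10 -> active={job_A:*/10, job_D:*/18}
Op 7: register job_B */16 -> active={job_A:*/10, job_B:*/16, job_D:*/18}
Op 8: register job_A */2 -> active={job_A:*/2, job_B:*/16, job_D:*/18}
Op 9: register job_A */12 -> active={job_A:*/12, job_B:*/16, job_D:*/18}
Op 10: register job_B */16 -> active={job_A:*/12, job_B:*/16, job_D:*/18}
Final interval of job_D = 18
Next fire of job_D after T=285: (285//18+1)*18 = 288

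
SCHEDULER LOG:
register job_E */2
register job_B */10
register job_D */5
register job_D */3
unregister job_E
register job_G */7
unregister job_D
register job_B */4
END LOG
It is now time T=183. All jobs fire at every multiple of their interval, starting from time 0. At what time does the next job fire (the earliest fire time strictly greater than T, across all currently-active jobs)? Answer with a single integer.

Op 1: register job_E */2 -> active={job_E:*/2}
Op 2: register job_B */10 -> active={job_B:*/10, job_E:*/2}
Op 3: register job_D */5 -> active={job_B:*/10, job_D:*/5, job_E:*/2}
Op 4: register job_D */3 -> active={job_B:*/10, job_D:*/3, job_E:*/2}
Op 5: unregister job_E -> active={job_B:*/10, job_D:*/3}
Op 6: register job_G */7 -> active={job_B:*/10, job_D:*/3, job_G:*/7}
Op 7: unregister job_D -> active={job_B:*/10, job_G:*/7}
Op 8: register job_B */4 -> active={job_B:*/4, job_G:*/7}
  job_B: interval 4, next fire after T=183 is 184
  job_G: interval 7, next fire after T=183 is 189
Earliest fire time = 184 (job job_B)

Answer: 184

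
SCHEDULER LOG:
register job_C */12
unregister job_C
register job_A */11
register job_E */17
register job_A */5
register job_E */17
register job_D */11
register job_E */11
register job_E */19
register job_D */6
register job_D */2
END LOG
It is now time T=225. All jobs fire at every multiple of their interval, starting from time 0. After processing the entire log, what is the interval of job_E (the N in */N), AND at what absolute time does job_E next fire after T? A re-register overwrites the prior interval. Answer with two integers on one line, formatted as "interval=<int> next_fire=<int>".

Op 1: register job_C */12 -> active={job_C:*/12}
Op 2: unregister job_C -> active={}
Op 3: register job_A */11 -> active={job_A:*/11}
Op 4: register job_E */17 -> active={job_A:*/11, job_E:*/17}
Op 5: register job_A */5 -> active={job_A:*/5, job_E:*/17}
Op 6: register job_E */17 -> active={job_A:*/5, job_E:*/17}
Op 7: register job_D */11 -> active={job_A:*/5, job_D:*/11, job_E:*/17}
Op 8: register job_E */11 -> active={job_A:*/5, job_D:*/11, job_E:*/11}
Op 9: register job_E */19 -> active={job_A:*/5, job_D:*/11, job_E:*/19}
Op 10: register job_D */6 -> active={job_A:*/5, job_D:*/6, job_E:*/19}
Op 11: register job_D */2 -> active={job_A:*/5, job_D:*/2, job_E:*/19}
Final interval of job_E = 19
Next fire of job_E after T=225: (225//19+1)*19 = 228

Answer: interval=19 next_fire=228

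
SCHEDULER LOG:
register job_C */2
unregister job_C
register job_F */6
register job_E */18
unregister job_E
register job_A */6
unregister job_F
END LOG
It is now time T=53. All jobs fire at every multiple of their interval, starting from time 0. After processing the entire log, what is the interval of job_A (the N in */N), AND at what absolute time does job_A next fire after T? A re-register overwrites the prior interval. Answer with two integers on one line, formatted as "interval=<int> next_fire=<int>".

Answer: interval=6 next_fire=54

Derivation:
Op 1: register job_C */2 -> active={job_C:*/2}
Op 2: unregister job_C -> active={}
Op 3: register job_F */6 -> active={job_F:*/6}
Op 4: register job_E */18 -> active={job_E:*/18, job_F:*/6}
Op 5: unregister job_E -> active={job_F:*/6}
Op 6: register job_A */6 -> active={job_A:*/6, job_F:*/6}
Op 7: unregister job_F -> active={job_A:*/6}
Final interval of job_A = 6
Next fire of job_A after T=53: (53//6+1)*6 = 54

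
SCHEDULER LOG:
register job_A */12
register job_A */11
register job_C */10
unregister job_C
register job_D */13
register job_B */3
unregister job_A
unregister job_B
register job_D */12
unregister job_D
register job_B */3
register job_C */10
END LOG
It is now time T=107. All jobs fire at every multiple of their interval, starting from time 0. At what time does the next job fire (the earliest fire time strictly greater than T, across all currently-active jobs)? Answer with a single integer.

Op 1: register job_A */12 -> active={job_A:*/12}
Op 2: register job_A */11 -> active={job_A:*/11}
Op 3: register job_C */10 -> active={job_A:*/11, job_C:*/10}
Op 4: unregister job_C -> active={job_A:*/11}
Op 5: register job_D */13 -> active={job_A:*/11, job_D:*/13}
Op 6: register job_B */3 -> active={job_A:*/11, job_B:*/3, job_D:*/13}
Op 7: unregister job_A -> active={job_B:*/3, job_D:*/13}
Op 8: unregister job_B -> active={job_D:*/13}
Op 9: register job_D */12 -> active={job_D:*/12}
Op 10: unregister job_D -> active={}
Op 11: register job_B */3 -> active={job_B:*/3}
Op 12: register job_C */10 -> active={job_B:*/3, job_C:*/10}
  job_B: interval 3, next fire after T=107 is 108
  job_C: interval 10, next fire after T=107 is 110
Earliest fire time = 108 (job job_B)

Answer: 108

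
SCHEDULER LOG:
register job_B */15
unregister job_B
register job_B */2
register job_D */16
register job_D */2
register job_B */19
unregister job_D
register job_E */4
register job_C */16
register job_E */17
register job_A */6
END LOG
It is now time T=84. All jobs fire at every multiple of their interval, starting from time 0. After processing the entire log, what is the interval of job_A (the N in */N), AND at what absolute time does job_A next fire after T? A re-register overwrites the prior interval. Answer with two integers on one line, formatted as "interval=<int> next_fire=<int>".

Op 1: register job_B */15 -> active={job_B:*/15}
Op 2: unregister job_B -> active={}
Op 3: register job_B */2 -> active={job_B:*/2}
Op 4: register job_D */16 -> active={job_B:*/2, job_D:*/16}
Op 5: register job_D */2 -> active={job_B:*/2, job_D:*/2}
Op 6: register job_B */19 -> active={job_B:*/19, job_D:*/2}
Op 7: unregister job_D -> active={job_B:*/19}
Op 8: register job_E */4 -> active={job_B:*/19, job_E:*/4}
Op 9: register job_C */16 -> active={job_B:*/19, job_C:*/16, job_E:*/4}
Op 10: register job_E */17 -> active={job_B:*/19, job_C:*/16, job_E:*/17}
Op 11: register job_A */6 -> active={job_A:*/6, job_B:*/19, job_C:*/16, job_E:*/17}
Final interval of job_A = 6
Next fire of job_A after T=84: (84//6+1)*6 = 90

Answer: interval=6 next_fire=90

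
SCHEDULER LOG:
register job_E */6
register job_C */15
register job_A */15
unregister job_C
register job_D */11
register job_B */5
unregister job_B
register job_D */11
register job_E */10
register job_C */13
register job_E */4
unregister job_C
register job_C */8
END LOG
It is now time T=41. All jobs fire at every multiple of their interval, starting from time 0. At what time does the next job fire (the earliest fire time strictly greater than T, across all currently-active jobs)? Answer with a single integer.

Op 1: register job_E */6 -> active={job_E:*/6}
Op 2: register job_C */15 -> active={job_C:*/15, job_E:*/6}
Op 3: register job_A */15 -> active={job_A:*/15, job_C:*/15, job_E:*/6}
Op 4: unregister job_C -> active={job_A:*/15, job_E:*/6}
Op 5: register job_D */11 -> active={job_A:*/15, job_D:*/11, job_E:*/6}
Op 6: register job_B */5 -> active={job_A:*/15, job_B:*/5, job_D:*/11, job_E:*/6}
Op 7: unregister job_B -> active={job_A:*/15, job_D:*/11, job_E:*/6}
Op 8: register job_D */11 -> active={job_A:*/15, job_D:*/11, job_E:*/6}
Op 9: register job_E */10 -> active={job_A:*/15, job_D:*/11, job_E:*/10}
Op 10: register job_C */13 -> active={job_A:*/15, job_C:*/13, job_D:*/11, job_E:*/10}
Op 11: register job_E */4 -> active={job_A:*/15, job_C:*/13, job_D:*/11, job_E:*/4}
Op 12: unregister job_C -> active={job_A:*/15, job_D:*/11, job_E:*/4}
Op 13: register job_C */8 -> active={job_A:*/15, job_C:*/8, job_D:*/11, job_E:*/4}
  job_A: interval 15, next fire after T=41 is 45
  job_C: interval 8, next fire after T=41 is 48
  job_D: interval 11, next fire after T=41 is 44
  job_E: interval 4, next fire after T=41 is 44
Earliest fire time = 44 (job job_D)

Answer: 44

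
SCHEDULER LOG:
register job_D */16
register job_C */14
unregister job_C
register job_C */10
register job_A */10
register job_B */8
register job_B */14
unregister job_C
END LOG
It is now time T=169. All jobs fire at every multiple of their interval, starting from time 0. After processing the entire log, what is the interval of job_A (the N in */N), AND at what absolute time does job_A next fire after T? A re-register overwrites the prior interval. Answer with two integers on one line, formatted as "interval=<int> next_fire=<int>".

Answer: interval=10 next_fire=170

Derivation:
Op 1: register job_D */16 -> active={job_D:*/16}
Op 2: register job_C */14 -> active={job_C:*/14, job_D:*/16}
Op 3: unregister job_C -> active={job_D:*/16}
Op 4: register job_C */10 -> active={job_C:*/10, job_D:*/16}
Op 5: register job_A */10 -> active={job_A:*/10, job_C:*/10, job_D:*/16}
Op 6: register job_B */8 -> active={job_A:*/10, job_B:*/8, job_C:*/10, job_D:*/16}
Op 7: register job_B */14 -> active={job_A:*/10, job_B:*/14, job_C:*/10, job_D:*/16}
Op 8: unregister job_C -> active={job_A:*/10, job_B:*/14, job_D:*/16}
Final interval of job_A = 10
Next fire of job_A after T=169: (169//10+1)*10 = 170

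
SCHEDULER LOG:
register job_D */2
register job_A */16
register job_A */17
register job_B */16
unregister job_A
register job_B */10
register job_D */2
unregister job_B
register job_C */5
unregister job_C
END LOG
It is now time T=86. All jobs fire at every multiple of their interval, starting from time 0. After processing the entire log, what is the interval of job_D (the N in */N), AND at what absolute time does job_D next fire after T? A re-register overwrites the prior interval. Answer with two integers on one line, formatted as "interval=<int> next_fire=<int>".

Op 1: register job_D */2 -> active={job_D:*/2}
Op 2: register job_A */16 -> active={job_A:*/16, job_D:*/2}
Op 3: register job_A */17 -> active={job_A:*/17, job_D:*/2}
Op 4: register job_B */16 -> active={job_A:*/17, job_B:*/16, job_D:*/2}
Op 5: unregister job_A -> active={job_B:*/16, job_D:*/2}
Op 6: register job_B */10 -> active={job_B:*/10, job_D:*/2}
Op 7: register job_D */2 -> active={job_B:*/10, job_D:*/2}
Op 8: unregister job_B -> active={job_D:*/2}
Op 9: register job_C */5 -> active={job_C:*/5, job_D:*/2}
Op 10: unregister job_C -> active={job_D:*/2}
Final interval of job_D = 2
Next fire of job_D after T=86: (86//2+1)*2 = 88

Answer: interval=2 next_fire=88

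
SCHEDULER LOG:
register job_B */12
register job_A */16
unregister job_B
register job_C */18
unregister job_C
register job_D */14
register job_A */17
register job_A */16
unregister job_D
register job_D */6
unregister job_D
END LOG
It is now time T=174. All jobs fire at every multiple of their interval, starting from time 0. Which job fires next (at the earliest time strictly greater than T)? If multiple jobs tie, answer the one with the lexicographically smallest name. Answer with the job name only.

Op 1: register job_B */12 -> active={job_B:*/12}
Op 2: register job_A */16 -> active={job_A:*/16, job_B:*/12}
Op 3: unregister job_B -> active={job_A:*/16}
Op 4: register job_C */18 -> active={job_A:*/16, job_C:*/18}
Op 5: unregister job_C -> active={job_A:*/16}
Op 6: register job_D */14 -> active={job_A:*/16, job_D:*/14}
Op 7: register job_A */17 -> active={job_A:*/17, job_D:*/14}
Op 8: register job_A */16 -> active={job_A:*/16, job_D:*/14}
Op 9: unregister job_D -> active={job_A:*/16}
Op 10: register job_D */6 -> active={job_A:*/16, job_D:*/6}
Op 11: unregister job_D -> active={job_A:*/16}
  job_A: interval 16, next fire after T=174 is 176
Earliest = 176, winner (lex tiebreak) = job_A

Answer: job_A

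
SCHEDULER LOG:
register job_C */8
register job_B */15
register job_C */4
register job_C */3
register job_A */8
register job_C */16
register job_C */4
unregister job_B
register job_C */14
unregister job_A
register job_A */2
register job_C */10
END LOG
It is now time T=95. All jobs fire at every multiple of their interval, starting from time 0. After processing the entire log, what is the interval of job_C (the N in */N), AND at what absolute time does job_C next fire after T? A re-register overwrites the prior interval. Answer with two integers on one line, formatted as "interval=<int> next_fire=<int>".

Answer: interval=10 next_fire=100

Derivation:
Op 1: register job_C */8 -> active={job_C:*/8}
Op 2: register job_B */15 -> active={job_B:*/15, job_C:*/8}
Op 3: register job_C */4 -> active={job_B:*/15, job_C:*/4}
Op 4: register job_C */3 -> active={job_B:*/15, job_C:*/3}
Op 5: register job_A */8 -> active={job_A:*/8, job_B:*/15, job_C:*/3}
Op 6: register job_C */16 -> active={job_A:*/8, job_B:*/15, job_C:*/16}
Op 7: register job_C */4 -> active={job_A:*/8, job_B:*/15, job_C:*/4}
Op 8: unregister job_B -> active={job_A:*/8, job_C:*/4}
Op 9: register job_C */14 -> active={job_A:*/8, job_C:*/14}
Op 10: unregister job_A -> active={job_C:*/14}
Op 11: register job_A */2 -> active={job_A:*/2, job_C:*/14}
Op 12: register job_C */10 -> active={job_A:*/2, job_C:*/10}
Final interval of job_C = 10
Next fire of job_C after T=95: (95//10+1)*10 = 100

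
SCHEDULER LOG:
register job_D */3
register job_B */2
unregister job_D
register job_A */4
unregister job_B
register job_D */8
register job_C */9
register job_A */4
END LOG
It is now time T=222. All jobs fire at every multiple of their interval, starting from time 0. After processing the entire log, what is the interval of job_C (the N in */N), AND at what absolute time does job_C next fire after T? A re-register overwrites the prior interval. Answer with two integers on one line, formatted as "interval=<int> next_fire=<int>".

Answer: interval=9 next_fire=225

Derivation:
Op 1: register job_D */3 -> active={job_D:*/3}
Op 2: register job_B */2 -> active={job_B:*/2, job_D:*/3}
Op 3: unregister job_D -> active={job_B:*/2}
Op 4: register job_A */4 -> active={job_A:*/4, job_B:*/2}
Op 5: unregister job_B -> active={job_A:*/4}
Op 6: register job_D */8 -> active={job_A:*/4, job_D:*/8}
Op 7: register job_C */9 -> active={job_A:*/4, job_C:*/9, job_D:*/8}
Op 8: register job_A */4 -> active={job_A:*/4, job_C:*/9, job_D:*/8}
Final interval of job_C = 9
Next fire of job_C after T=222: (222//9+1)*9 = 225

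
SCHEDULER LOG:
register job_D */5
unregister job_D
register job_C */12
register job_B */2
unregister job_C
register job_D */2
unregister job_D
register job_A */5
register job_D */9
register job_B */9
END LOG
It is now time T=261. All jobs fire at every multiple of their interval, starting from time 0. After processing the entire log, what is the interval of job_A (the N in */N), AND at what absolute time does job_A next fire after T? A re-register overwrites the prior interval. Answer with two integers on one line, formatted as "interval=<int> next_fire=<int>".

Answer: interval=5 next_fire=265

Derivation:
Op 1: register job_D */5 -> active={job_D:*/5}
Op 2: unregister job_D -> active={}
Op 3: register job_C */12 -> active={job_C:*/12}
Op 4: register job_B */2 -> active={job_B:*/2, job_C:*/12}
Op 5: unregister job_C -> active={job_B:*/2}
Op 6: register job_D */2 -> active={job_B:*/2, job_D:*/2}
Op 7: unregister job_D -> active={job_B:*/2}
Op 8: register job_A */5 -> active={job_A:*/5, job_B:*/2}
Op 9: register job_D */9 -> active={job_A:*/5, job_B:*/2, job_D:*/9}
Op 10: register job_B */9 -> active={job_A:*/5, job_B:*/9, job_D:*/9}
Final interval of job_A = 5
Next fire of job_A after T=261: (261//5+1)*5 = 265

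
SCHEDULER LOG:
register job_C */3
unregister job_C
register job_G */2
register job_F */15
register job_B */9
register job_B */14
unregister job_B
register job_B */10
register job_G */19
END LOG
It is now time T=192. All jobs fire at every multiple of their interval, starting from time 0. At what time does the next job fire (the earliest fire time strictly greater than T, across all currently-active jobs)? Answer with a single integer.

Op 1: register job_C */3 -> active={job_C:*/3}
Op 2: unregister job_C -> active={}
Op 3: register job_G */2 -> active={job_G:*/2}
Op 4: register job_F */15 -> active={job_F:*/15, job_G:*/2}
Op 5: register job_B */9 -> active={job_B:*/9, job_F:*/15, job_G:*/2}
Op 6: register job_B */14 -> active={job_B:*/14, job_F:*/15, job_G:*/2}
Op 7: unregister job_B -> active={job_F:*/15, job_G:*/2}
Op 8: register job_B */10 -> active={job_B:*/10, job_F:*/15, job_G:*/2}
Op 9: register job_G */19 -> active={job_B:*/10, job_F:*/15, job_G:*/19}
  job_B: interval 10, next fire after T=192 is 200
  job_F: interval 15, next fire after T=192 is 195
  job_G: interval 19, next fire after T=192 is 209
Earliest fire time = 195 (job job_F)

Answer: 195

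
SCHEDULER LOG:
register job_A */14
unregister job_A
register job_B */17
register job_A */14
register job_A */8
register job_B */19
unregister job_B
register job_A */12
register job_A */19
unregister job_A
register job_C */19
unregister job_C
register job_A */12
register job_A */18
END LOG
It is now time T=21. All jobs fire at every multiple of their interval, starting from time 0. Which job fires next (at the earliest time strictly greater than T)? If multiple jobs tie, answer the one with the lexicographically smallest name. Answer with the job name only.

Answer: job_A

Derivation:
Op 1: register job_A */14 -> active={job_A:*/14}
Op 2: unregister job_A -> active={}
Op 3: register job_B */17 -> active={job_B:*/17}
Op 4: register job_A */14 -> active={job_A:*/14, job_B:*/17}
Op 5: register job_A */8 -> active={job_A:*/8, job_B:*/17}
Op 6: register job_B */19 -> active={job_A:*/8, job_B:*/19}
Op 7: unregister job_B -> active={job_A:*/8}
Op 8: register job_A */12 -> active={job_A:*/12}
Op 9: register job_A */19 -> active={job_A:*/19}
Op 10: unregister job_A -> active={}
Op 11: register job_C */19 -> active={job_C:*/19}
Op 12: unregister job_C -> active={}
Op 13: register job_A */12 -> active={job_A:*/12}
Op 14: register job_A */18 -> active={job_A:*/18}
  job_A: interval 18, next fire after T=21 is 36
Earliest = 36, winner (lex tiebreak) = job_A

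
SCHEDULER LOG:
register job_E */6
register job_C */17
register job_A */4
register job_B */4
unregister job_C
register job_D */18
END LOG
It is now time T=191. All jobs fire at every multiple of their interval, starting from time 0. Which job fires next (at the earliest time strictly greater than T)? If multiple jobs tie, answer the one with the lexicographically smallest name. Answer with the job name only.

Op 1: register job_E */6 -> active={job_E:*/6}
Op 2: register job_C */17 -> active={job_C:*/17, job_E:*/6}
Op 3: register job_A */4 -> active={job_A:*/4, job_C:*/17, job_E:*/6}
Op 4: register job_B */4 -> active={job_A:*/4, job_B:*/4, job_C:*/17, job_E:*/6}
Op 5: unregister job_C -> active={job_A:*/4, job_B:*/4, job_E:*/6}
Op 6: register job_D */18 -> active={job_A:*/4, job_B:*/4, job_D:*/18, job_E:*/6}
  job_A: interval 4, next fire after T=191 is 192
  job_B: interval 4, next fire after T=191 is 192
  job_D: interval 18, next fire after T=191 is 198
  job_E: interval 6, next fire after T=191 is 192
Earliest = 192, winner (lex tiebreak) = job_A

Answer: job_A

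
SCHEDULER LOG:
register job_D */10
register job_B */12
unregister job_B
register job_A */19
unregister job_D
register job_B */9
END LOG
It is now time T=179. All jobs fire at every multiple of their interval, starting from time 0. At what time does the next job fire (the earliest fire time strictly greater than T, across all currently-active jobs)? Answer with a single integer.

Answer: 180

Derivation:
Op 1: register job_D */10 -> active={job_D:*/10}
Op 2: register job_B */12 -> active={job_B:*/12, job_D:*/10}
Op 3: unregister job_B -> active={job_D:*/10}
Op 4: register job_A */19 -> active={job_A:*/19, job_D:*/10}
Op 5: unregister job_D -> active={job_A:*/19}
Op 6: register job_B */9 -> active={job_A:*/19, job_B:*/9}
  job_A: interval 19, next fire after T=179 is 190
  job_B: interval 9, next fire after T=179 is 180
Earliest fire time = 180 (job job_B)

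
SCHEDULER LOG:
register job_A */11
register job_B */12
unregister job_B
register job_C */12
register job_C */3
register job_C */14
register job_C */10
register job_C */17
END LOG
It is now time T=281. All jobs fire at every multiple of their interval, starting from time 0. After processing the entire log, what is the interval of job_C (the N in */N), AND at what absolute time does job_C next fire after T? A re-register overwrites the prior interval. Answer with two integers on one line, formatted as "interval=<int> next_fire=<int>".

Op 1: register job_A */11 -> active={job_A:*/11}
Op 2: register job_B */12 -> active={job_A:*/11, job_B:*/12}
Op 3: unregister job_B -> active={job_A:*/11}
Op 4: register job_C */12 -> active={job_A:*/11, job_C:*/12}
Op 5: register job_C */3 -> active={job_A:*/11, job_C:*/3}
Op 6: register job_C */14 -> active={job_A:*/11, job_C:*/14}
Op 7: register job_C */10 -> active={job_A:*/11, job_C:*/10}
Op 8: register job_C */17 -> active={job_A:*/11, job_C:*/17}
Final interval of job_C = 17
Next fire of job_C after T=281: (281//17+1)*17 = 289

Answer: interval=17 next_fire=289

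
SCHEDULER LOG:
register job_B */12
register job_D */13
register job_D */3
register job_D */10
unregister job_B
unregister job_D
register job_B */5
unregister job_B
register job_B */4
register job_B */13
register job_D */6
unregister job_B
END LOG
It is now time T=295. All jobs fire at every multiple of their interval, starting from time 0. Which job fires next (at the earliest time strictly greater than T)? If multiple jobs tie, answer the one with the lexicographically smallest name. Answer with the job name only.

Answer: job_D

Derivation:
Op 1: register job_B */12 -> active={job_B:*/12}
Op 2: register job_D */13 -> active={job_B:*/12, job_D:*/13}
Op 3: register job_D */3 -> active={job_B:*/12, job_D:*/3}
Op 4: register job_D */10 -> active={job_B:*/12, job_D:*/10}
Op 5: unregister job_B -> active={job_D:*/10}
Op 6: unregister job_D -> active={}
Op 7: register job_B */5 -> active={job_B:*/5}
Op 8: unregister job_B -> active={}
Op 9: register job_B */4 -> active={job_B:*/4}
Op 10: register job_B */13 -> active={job_B:*/13}
Op 11: register job_D */6 -> active={job_B:*/13, job_D:*/6}
Op 12: unregister job_B -> active={job_D:*/6}
  job_D: interval 6, next fire after T=295 is 300
Earliest = 300, winner (lex tiebreak) = job_D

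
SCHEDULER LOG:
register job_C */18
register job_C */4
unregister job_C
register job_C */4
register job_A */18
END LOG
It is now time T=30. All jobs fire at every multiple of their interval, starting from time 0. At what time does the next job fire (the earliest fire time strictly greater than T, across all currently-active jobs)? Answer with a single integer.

Answer: 32

Derivation:
Op 1: register job_C */18 -> active={job_C:*/18}
Op 2: register job_C */4 -> active={job_C:*/4}
Op 3: unregister job_C -> active={}
Op 4: register job_C */4 -> active={job_C:*/4}
Op 5: register job_A */18 -> active={job_A:*/18, job_C:*/4}
  job_A: interval 18, next fire after T=30 is 36
  job_C: interval 4, next fire after T=30 is 32
Earliest fire time = 32 (job job_C)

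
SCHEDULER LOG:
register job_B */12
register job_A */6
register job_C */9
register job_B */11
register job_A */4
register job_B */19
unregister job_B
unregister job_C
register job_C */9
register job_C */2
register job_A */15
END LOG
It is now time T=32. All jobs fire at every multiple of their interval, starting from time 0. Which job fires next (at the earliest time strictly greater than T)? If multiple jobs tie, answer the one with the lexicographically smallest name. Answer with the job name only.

Answer: job_C

Derivation:
Op 1: register job_B */12 -> active={job_B:*/12}
Op 2: register job_A */6 -> active={job_A:*/6, job_B:*/12}
Op 3: register job_C */9 -> active={job_A:*/6, job_B:*/12, job_C:*/9}
Op 4: register job_B */11 -> active={job_A:*/6, job_B:*/11, job_C:*/9}
Op 5: register job_A */4 -> active={job_A:*/4, job_B:*/11, job_C:*/9}
Op 6: register job_B */19 -> active={job_A:*/4, job_B:*/19, job_C:*/9}
Op 7: unregister job_B -> active={job_A:*/4, job_C:*/9}
Op 8: unregister job_C -> active={job_A:*/4}
Op 9: register job_C */9 -> active={job_A:*/4, job_C:*/9}
Op 10: register job_C */2 -> active={job_A:*/4, job_C:*/2}
Op 11: register job_A */15 -> active={job_A:*/15, job_C:*/2}
  job_A: interval 15, next fire after T=32 is 45
  job_C: interval 2, next fire after T=32 is 34
Earliest = 34, winner (lex tiebreak) = job_C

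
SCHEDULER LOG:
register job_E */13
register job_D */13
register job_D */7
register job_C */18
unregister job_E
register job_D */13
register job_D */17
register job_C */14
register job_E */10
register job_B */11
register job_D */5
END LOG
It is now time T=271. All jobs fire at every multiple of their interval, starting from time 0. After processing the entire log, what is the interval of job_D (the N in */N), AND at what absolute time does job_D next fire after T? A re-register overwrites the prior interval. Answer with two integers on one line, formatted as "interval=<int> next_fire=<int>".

Answer: interval=5 next_fire=275

Derivation:
Op 1: register job_E */13 -> active={job_E:*/13}
Op 2: register job_D */13 -> active={job_D:*/13, job_E:*/13}
Op 3: register job_D */7 -> active={job_D:*/7, job_E:*/13}
Op 4: register job_C */18 -> active={job_C:*/18, job_D:*/7, job_E:*/13}
Op 5: unregister job_E -> active={job_C:*/18, job_D:*/7}
Op 6: register job_D */13 -> active={job_C:*/18, job_D:*/13}
Op 7: register job_D */17 -> active={job_C:*/18, job_D:*/17}
Op 8: register job_C */14 -> active={job_C:*/14, job_D:*/17}
Op 9: register job_E */10 -> active={job_C:*/14, job_D:*/17, job_E:*/10}
Op 10: register job_B */11 -> active={job_B:*/11, job_C:*/14, job_D:*/17, job_E:*/10}
Op 11: register job_D */5 -> active={job_B:*/11, job_C:*/14, job_D:*/5, job_E:*/10}
Final interval of job_D = 5
Next fire of job_D after T=271: (271//5+1)*5 = 275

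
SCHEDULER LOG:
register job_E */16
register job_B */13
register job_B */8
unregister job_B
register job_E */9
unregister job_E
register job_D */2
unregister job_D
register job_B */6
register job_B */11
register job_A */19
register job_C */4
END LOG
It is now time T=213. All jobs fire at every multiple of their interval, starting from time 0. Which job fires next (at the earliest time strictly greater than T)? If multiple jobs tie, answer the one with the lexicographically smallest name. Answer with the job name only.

Answer: job_C

Derivation:
Op 1: register job_E */16 -> active={job_E:*/16}
Op 2: register job_B */13 -> active={job_B:*/13, job_E:*/16}
Op 3: register job_B */8 -> active={job_B:*/8, job_E:*/16}
Op 4: unregister job_B -> active={job_E:*/16}
Op 5: register job_E */9 -> active={job_E:*/9}
Op 6: unregister job_E -> active={}
Op 7: register job_D */2 -> active={job_D:*/2}
Op 8: unregister job_D -> active={}
Op 9: register job_B */6 -> active={job_B:*/6}
Op 10: register job_B */11 -> active={job_B:*/11}
Op 11: register job_A */19 -> active={job_A:*/19, job_B:*/11}
Op 12: register job_C */4 -> active={job_A:*/19, job_B:*/11, job_C:*/4}
  job_A: interval 19, next fire after T=213 is 228
  job_B: interval 11, next fire after T=213 is 220
  job_C: interval 4, next fire after T=213 is 216
Earliest = 216, winner (lex tiebreak) = job_C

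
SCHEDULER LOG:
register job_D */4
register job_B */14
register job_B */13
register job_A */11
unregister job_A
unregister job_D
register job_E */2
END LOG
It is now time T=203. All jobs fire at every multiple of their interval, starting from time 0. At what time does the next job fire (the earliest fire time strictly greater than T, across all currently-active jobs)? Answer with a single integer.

Answer: 204

Derivation:
Op 1: register job_D */4 -> active={job_D:*/4}
Op 2: register job_B */14 -> active={job_B:*/14, job_D:*/4}
Op 3: register job_B */13 -> active={job_B:*/13, job_D:*/4}
Op 4: register job_A */11 -> active={job_A:*/11, job_B:*/13, job_D:*/4}
Op 5: unregister job_A -> active={job_B:*/13, job_D:*/4}
Op 6: unregister job_D -> active={job_B:*/13}
Op 7: register job_E */2 -> active={job_B:*/13, job_E:*/2}
  job_B: interval 13, next fire after T=203 is 208
  job_E: interval 2, next fire after T=203 is 204
Earliest fire time = 204 (job job_E)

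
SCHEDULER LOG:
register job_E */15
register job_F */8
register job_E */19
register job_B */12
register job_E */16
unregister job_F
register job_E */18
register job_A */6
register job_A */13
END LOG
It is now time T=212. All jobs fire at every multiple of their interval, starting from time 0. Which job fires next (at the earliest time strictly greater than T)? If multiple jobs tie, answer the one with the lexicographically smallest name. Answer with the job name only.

Answer: job_B

Derivation:
Op 1: register job_E */15 -> active={job_E:*/15}
Op 2: register job_F */8 -> active={job_E:*/15, job_F:*/8}
Op 3: register job_E */19 -> active={job_E:*/19, job_F:*/8}
Op 4: register job_B */12 -> active={job_B:*/12, job_E:*/19, job_F:*/8}
Op 5: register job_E */16 -> active={job_B:*/12, job_E:*/16, job_F:*/8}
Op 6: unregister job_F -> active={job_B:*/12, job_E:*/16}
Op 7: register job_E */18 -> active={job_B:*/12, job_E:*/18}
Op 8: register job_A */6 -> active={job_A:*/6, job_B:*/12, job_E:*/18}
Op 9: register job_A */13 -> active={job_A:*/13, job_B:*/12, job_E:*/18}
  job_A: interval 13, next fire after T=212 is 221
  job_B: interval 12, next fire after T=212 is 216
  job_E: interval 18, next fire after T=212 is 216
Earliest = 216, winner (lex tiebreak) = job_B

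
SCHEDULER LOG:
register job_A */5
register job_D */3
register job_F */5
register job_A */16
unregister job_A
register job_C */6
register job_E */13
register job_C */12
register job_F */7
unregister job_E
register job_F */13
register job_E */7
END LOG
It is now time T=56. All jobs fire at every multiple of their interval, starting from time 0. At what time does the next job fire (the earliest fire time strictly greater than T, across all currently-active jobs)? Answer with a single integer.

Op 1: register job_A */5 -> active={job_A:*/5}
Op 2: register job_D */3 -> active={job_A:*/5, job_D:*/3}
Op 3: register job_F */5 -> active={job_A:*/5, job_D:*/3, job_F:*/5}
Op 4: register job_A */16 -> active={job_A:*/16, job_D:*/3, job_F:*/5}
Op 5: unregister job_A -> active={job_D:*/3, job_F:*/5}
Op 6: register job_C */6 -> active={job_C:*/6, job_D:*/3, job_F:*/5}
Op 7: register job_E */13 -> active={job_C:*/6, job_D:*/3, job_E:*/13, job_F:*/5}
Op 8: register job_C */12 -> active={job_C:*/12, job_D:*/3, job_E:*/13, job_F:*/5}
Op 9: register job_F */7 -> active={job_C:*/12, job_D:*/3, job_E:*/13, job_F:*/7}
Op 10: unregister job_E -> active={job_C:*/12, job_D:*/3, job_F:*/7}
Op 11: register job_F */13 -> active={job_C:*/12, job_D:*/3, job_F:*/13}
Op 12: register job_E */7 -> active={job_C:*/12, job_D:*/3, job_E:*/7, job_F:*/13}
  job_C: interval 12, next fire after T=56 is 60
  job_D: interval 3, next fire after T=56 is 57
  job_E: interval 7, next fire after T=56 is 63
  job_F: interval 13, next fire after T=56 is 65
Earliest fire time = 57 (job job_D)

Answer: 57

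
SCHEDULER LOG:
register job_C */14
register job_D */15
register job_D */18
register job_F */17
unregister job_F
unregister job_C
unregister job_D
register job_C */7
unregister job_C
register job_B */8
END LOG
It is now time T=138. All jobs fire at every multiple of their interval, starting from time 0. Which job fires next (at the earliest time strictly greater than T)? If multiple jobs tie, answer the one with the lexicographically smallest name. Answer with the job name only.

Op 1: register job_C */14 -> active={job_C:*/14}
Op 2: register job_D */15 -> active={job_C:*/14, job_D:*/15}
Op 3: register job_D */18 -> active={job_C:*/14, job_D:*/18}
Op 4: register job_F */17 -> active={job_C:*/14, job_D:*/18, job_F:*/17}
Op 5: unregister job_F -> active={job_C:*/14, job_D:*/18}
Op 6: unregister job_C -> active={job_D:*/18}
Op 7: unregister job_D -> active={}
Op 8: register job_C */7 -> active={job_C:*/7}
Op 9: unregister job_C -> active={}
Op 10: register job_B */8 -> active={job_B:*/8}
  job_B: interval 8, next fire after T=138 is 144
Earliest = 144, winner (lex tiebreak) = job_B

Answer: job_B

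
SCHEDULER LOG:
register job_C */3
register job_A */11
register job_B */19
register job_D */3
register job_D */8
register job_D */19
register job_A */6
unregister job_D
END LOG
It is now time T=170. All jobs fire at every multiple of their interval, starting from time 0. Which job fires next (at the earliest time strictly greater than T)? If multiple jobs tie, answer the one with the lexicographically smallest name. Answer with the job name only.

Op 1: register job_C */3 -> active={job_C:*/3}
Op 2: register job_A */11 -> active={job_A:*/11, job_C:*/3}
Op 3: register job_B */19 -> active={job_A:*/11, job_B:*/19, job_C:*/3}
Op 4: register job_D */3 -> active={job_A:*/11, job_B:*/19, job_C:*/3, job_D:*/3}
Op 5: register job_D */8 -> active={job_A:*/11, job_B:*/19, job_C:*/3, job_D:*/8}
Op 6: register job_D */19 -> active={job_A:*/11, job_B:*/19, job_C:*/3, job_D:*/19}
Op 7: register job_A */6 -> active={job_A:*/6, job_B:*/19, job_C:*/3, job_D:*/19}
Op 8: unregister job_D -> active={job_A:*/6, job_B:*/19, job_C:*/3}
  job_A: interval 6, next fire after T=170 is 174
  job_B: interval 19, next fire after T=170 is 171
  job_C: interval 3, next fire after T=170 is 171
Earliest = 171, winner (lex tiebreak) = job_B

Answer: job_B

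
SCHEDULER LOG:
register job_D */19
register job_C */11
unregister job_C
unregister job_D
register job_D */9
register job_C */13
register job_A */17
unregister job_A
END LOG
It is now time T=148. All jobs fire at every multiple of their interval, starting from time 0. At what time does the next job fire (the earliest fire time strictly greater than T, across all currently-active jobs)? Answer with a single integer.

Op 1: register job_D */19 -> active={job_D:*/19}
Op 2: register job_C */11 -> active={job_C:*/11, job_D:*/19}
Op 3: unregister job_C -> active={job_D:*/19}
Op 4: unregister job_D -> active={}
Op 5: register job_D */9 -> active={job_D:*/9}
Op 6: register job_C */13 -> active={job_C:*/13, job_D:*/9}
Op 7: register job_A */17 -> active={job_A:*/17, job_C:*/13, job_D:*/9}
Op 8: unregister job_A -> active={job_C:*/13, job_D:*/9}
  job_C: interval 13, next fire after T=148 is 156
  job_D: interval 9, next fire after T=148 is 153
Earliest fire time = 153 (job job_D)

Answer: 153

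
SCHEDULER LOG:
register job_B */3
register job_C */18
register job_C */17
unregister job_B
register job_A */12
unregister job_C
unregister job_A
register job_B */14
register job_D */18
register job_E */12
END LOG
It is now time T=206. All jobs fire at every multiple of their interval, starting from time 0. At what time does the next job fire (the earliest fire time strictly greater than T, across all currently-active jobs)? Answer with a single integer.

Answer: 210

Derivation:
Op 1: register job_B */3 -> active={job_B:*/3}
Op 2: register job_C */18 -> active={job_B:*/3, job_C:*/18}
Op 3: register job_C */17 -> active={job_B:*/3, job_C:*/17}
Op 4: unregister job_B -> active={job_C:*/17}
Op 5: register job_A */12 -> active={job_A:*/12, job_C:*/17}
Op 6: unregister job_C -> active={job_A:*/12}
Op 7: unregister job_A -> active={}
Op 8: register job_B */14 -> active={job_B:*/14}
Op 9: register job_D */18 -> active={job_B:*/14, job_D:*/18}
Op 10: register job_E */12 -> active={job_B:*/14, job_D:*/18, job_E:*/12}
  job_B: interval 14, next fire after T=206 is 210
  job_D: interval 18, next fire after T=206 is 216
  job_E: interval 12, next fire after T=206 is 216
Earliest fire time = 210 (job job_B)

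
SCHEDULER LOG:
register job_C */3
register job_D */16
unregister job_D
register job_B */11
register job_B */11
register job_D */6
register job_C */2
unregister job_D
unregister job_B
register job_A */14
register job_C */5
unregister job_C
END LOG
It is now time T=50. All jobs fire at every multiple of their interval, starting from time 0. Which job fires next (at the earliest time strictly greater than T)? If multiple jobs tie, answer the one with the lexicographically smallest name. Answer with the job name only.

Op 1: register job_C */3 -> active={job_C:*/3}
Op 2: register job_D */16 -> active={job_C:*/3, job_D:*/16}
Op 3: unregister job_D -> active={job_C:*/3}
Op 4: register job_B */11 -> active={job_B:*/11, job_C:*/3}
Op 5: register job_B */11 -> active={job_B:*/11, job_C:*/3}
Op 6: register job_D */6 -> active={job_B:*/11, job_C:*/3, job_D:*/6}
Op 7: register job_C */2 -> active={job_B:*/11, job_C:*/2, job_D:*/6}
Op 8: unregister job_D -> active={job_B:*/11, job_C:*/2}
Op 9: unregister job_B -> active={job_C:*/2}
Op 10: register job_A */14 -> active={job_A:*/14, job_C:*/2}
Op 11: register job_C */5 -> active={job_A:*/14, job_C:*/5}
Op 12: unregister job_C -> active={job_A:*/14}
  job_A: interval 14, next fire after T=50 is 56
Earliest = 56, winner (lex tiebreak) = job_A

Answer: job_A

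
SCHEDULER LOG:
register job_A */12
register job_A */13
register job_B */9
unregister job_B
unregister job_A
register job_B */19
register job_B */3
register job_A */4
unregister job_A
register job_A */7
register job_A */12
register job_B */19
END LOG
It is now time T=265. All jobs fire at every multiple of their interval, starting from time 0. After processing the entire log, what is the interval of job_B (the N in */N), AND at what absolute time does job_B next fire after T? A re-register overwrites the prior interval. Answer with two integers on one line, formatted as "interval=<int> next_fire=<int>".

Answer: interval=19 next_fire=266

Derivation:
Op 1: register job_A */12 -> active={job_A:*/12}
Op 2: register job_A */13 -> active={job_A:*/13}
Op 3: register job_B */9 -> active={job_A:*/13, job_B:*/9}
Op 4: unregister job_B -> active={job_A:*/13}
Op 5: unregister job_A -> active={}
Op 6: register job_B */19 -> active={job_B:*/19}
Op 7: register job_B */3 -> active={job_B:*/3}
Op 8: register job_A */4 -> active={job_A:*/4, job_B:*/3}
Op 9: unregister job_A -> active={job_B:*/3}
Op 10: register job_A */7 -> active={job_A:*/7, job_B:*/3}
Op 11: register job_A */12 -> active={job_A:*/12, job_B:*/3}
Op 12: register job_B */19 -> active={job_A:*/12, job_B:*/19}
Final interval of job_B = 19
Next fire of job_B after T=265: (265//19+1)*19 = 266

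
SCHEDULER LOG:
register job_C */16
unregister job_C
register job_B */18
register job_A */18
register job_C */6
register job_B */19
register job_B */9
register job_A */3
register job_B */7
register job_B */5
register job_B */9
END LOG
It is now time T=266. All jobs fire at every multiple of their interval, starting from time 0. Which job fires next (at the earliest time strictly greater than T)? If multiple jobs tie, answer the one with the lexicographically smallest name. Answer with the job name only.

Answer: job_A

Derivation:
Op 1: register job_C */16 -> active={job_C:*/16}
Op 2: unregister job_C -> active={}
Op 3: register job_B */18 -> active={job_B:*/18}
Op 4: register job_A */18 -> active={job_A:*/18, job_B:*/18}
Op 5: register job_C */6 -> active={job_A:*/18, job_B:*/18, job_C:*/6}
Op 6: register job_B */19 -> active={job_A:*/18, job_B:*/19, job_C:*/6}
Op 7: register job_B */9 -> active={job_A:*/18, job_B:*/9, job_C:*/6}
Op 8: register job_A */3 -> active={job_A:*/3, job_B:*/9, job_C:*/6}
Op 9: register job_B */7 -> active={job_A:*/3, job_B:*/7, job_C:*/6}
Op 10: register job_B */5 -> active={job_A:*/3, job_B:*/5, job_C:*/6}
Op 11: register job_B */9 -> active={job_A:*/3, job_B:*/9, job_C:*/6}
  job_A: interval 3, next fire after T=266 is 267
  job_B: interval 9, next fire after T=266 is 270
  job_C: interval 6, next fire after T=266 is 270
Earliest = 267, winner (lex tiebreak) = job_A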